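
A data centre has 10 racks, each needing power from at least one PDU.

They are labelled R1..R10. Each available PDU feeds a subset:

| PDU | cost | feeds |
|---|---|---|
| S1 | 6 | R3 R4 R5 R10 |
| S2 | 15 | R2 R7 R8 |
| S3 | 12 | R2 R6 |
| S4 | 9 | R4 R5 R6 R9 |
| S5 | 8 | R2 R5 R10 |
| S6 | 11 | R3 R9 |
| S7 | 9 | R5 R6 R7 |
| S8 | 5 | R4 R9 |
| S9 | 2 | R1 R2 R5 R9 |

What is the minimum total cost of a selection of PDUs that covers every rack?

S1, S2, S7, S9 together cover every rack (S1 ∪ S2 ∪ S7 ∪ S9 = {R1, R2, R3, R4, R5, R6, R7, R8, R9, R10}); total cost 6 + 15 + 9 + 2 = 32.
No covering selection has total cost below 32.

32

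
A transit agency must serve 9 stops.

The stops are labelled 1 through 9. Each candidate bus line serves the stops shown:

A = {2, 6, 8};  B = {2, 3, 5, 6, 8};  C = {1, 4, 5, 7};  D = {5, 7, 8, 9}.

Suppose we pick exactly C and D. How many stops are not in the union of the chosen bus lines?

3

Union of C, D = {1, 4, 5, 7, 8, 9}.
Not covered: 2, 3, 6 — 3 stops.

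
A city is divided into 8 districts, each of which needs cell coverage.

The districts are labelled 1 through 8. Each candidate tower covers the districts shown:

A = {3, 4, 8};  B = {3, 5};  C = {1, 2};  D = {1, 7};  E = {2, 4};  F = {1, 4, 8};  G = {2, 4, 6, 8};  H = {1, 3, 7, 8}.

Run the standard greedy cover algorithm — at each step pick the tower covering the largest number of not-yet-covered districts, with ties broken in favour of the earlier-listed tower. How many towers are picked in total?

3

Greedy: pick G (covers 4 new) → pick H (covers 3 new) → pick B (covers 1 new). Total picks: 3.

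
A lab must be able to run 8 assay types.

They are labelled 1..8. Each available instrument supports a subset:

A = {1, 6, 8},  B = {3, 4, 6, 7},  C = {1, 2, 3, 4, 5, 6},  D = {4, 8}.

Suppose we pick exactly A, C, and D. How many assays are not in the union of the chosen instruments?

Union of A, C, D = {1, 2, 3, 4, 5, 6, 8}.
Not covered: 7 — 1 assay.

1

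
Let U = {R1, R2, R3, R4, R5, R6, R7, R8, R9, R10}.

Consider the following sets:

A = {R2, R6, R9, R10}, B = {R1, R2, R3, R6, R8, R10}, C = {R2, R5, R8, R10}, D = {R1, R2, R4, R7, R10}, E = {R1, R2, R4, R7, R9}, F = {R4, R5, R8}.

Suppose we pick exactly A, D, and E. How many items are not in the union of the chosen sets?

Union of A, D, E = {R1, R2, R4, R6, R7, R9, R10}.
Not covered: R3, R5, R8 — 3 items.

3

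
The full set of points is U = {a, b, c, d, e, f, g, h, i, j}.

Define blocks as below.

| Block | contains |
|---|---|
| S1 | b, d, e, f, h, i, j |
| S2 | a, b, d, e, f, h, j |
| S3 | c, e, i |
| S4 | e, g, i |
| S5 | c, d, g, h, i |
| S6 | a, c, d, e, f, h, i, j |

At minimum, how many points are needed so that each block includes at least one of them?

T = {d, e} meets every block (each contains at least one member of T), and |T| = 2.
No single point lies in every block, so at least 2 are needed and 2 is optimal.

2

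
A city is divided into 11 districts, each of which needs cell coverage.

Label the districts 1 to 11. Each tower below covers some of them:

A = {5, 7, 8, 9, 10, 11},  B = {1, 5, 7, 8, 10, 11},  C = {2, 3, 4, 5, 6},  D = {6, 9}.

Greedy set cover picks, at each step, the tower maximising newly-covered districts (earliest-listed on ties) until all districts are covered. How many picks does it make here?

Greedy: pick A (covers 6 new) → pick C (covers 4 new) → pick B (covers 1 new). Total picks: 3.

3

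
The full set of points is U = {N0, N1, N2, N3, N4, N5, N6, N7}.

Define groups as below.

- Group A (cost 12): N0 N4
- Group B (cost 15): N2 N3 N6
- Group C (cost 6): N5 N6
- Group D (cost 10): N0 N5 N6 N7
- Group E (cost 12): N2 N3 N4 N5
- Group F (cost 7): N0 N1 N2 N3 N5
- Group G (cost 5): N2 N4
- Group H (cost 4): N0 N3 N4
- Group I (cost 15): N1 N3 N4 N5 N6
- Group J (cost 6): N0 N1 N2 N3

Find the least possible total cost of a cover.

D, H, J together cover every point (D ∪ H ∪ J = {N0, N1, N2, N3, N4, N5, N6, N7}); total cost 10 + 4 + 6 = 20.
The greedy pick H, F, D costs 21; no covering selection beats 20.

20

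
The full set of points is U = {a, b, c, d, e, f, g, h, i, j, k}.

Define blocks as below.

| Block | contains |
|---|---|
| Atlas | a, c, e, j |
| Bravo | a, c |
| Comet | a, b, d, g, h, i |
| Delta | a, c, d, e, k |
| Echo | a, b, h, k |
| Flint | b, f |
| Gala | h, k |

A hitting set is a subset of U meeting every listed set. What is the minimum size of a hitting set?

3

The 3 points {b, c, h} hit every block.
The blocks Bravo, Flint, Gala are pairwise disjoint, so any hitting set needs a separate point for each — at least 3. Hence 3 is optimal.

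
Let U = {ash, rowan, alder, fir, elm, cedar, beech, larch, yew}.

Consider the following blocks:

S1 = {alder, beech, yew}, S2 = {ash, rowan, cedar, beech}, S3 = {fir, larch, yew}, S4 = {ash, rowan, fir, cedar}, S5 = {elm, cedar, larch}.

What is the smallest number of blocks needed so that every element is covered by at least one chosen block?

Take {S1, S4, S5}. Their union is {ash, rowan, alder, fir, elm, cedar, beech, larch, yew}, which is all 9 elements.
Each block has at most 4 elements, and 2·4 = 8 < 9 — so at least 3 blocks are needed, and 3 is optimal.

3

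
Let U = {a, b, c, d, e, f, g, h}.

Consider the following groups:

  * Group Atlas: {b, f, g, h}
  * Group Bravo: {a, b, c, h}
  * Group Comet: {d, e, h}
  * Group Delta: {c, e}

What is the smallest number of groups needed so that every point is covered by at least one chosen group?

3

Atlas, Bravo, and Comet cover everything between them: the union {a, b, c, d, e, f, g, h} is all of U.
Only Bravo contains a, so Bravo is forced; the remaining 4 points need at least 2 more groups (each remaining group adds at most 2) — so at least 3 groups are needed, and 3 is optimal.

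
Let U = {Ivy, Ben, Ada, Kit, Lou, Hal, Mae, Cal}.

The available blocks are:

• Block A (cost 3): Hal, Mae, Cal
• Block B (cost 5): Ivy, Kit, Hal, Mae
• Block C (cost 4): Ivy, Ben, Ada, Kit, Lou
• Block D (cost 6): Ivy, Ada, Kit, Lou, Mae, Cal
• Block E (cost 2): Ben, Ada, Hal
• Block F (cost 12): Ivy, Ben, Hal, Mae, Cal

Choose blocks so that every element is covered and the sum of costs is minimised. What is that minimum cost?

A, C together cover every element (A ∪ C = {Ivy, Ben, Ada, Kit, Lou, Hal, Mae, Cal}); total cost 3 + 4 = 7.
The greedy pick E, D costs 8; no covering selection beats 7.

7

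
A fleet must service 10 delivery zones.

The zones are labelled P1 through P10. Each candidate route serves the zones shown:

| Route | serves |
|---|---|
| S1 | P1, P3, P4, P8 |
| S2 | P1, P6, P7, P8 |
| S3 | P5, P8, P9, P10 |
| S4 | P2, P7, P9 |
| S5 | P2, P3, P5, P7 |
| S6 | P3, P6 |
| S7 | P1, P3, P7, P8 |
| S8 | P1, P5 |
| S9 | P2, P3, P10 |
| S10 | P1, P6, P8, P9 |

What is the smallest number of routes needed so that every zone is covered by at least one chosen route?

S1 and S5 and S9 and S10 together: S1 ∪ S5 ∪ S9 ∪ S10 = {P1, P2, P3, P4, P5, P6, P7, P8, P9, P10} — every zone is covered.
No 3 of the 10 routes cover everything (all 120 combinations miss at least one zone), so 4 is optimal.

4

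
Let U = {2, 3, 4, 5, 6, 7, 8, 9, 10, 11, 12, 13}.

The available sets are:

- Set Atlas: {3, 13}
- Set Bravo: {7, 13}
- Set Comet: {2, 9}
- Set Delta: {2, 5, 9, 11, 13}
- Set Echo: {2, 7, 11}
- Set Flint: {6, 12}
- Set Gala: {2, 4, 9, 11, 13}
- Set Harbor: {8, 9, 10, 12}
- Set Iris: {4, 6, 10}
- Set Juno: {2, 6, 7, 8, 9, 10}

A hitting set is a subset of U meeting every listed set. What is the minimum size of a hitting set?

The 4 points {6, 9, 11, 13} hit every set.
No choice of 3 points meets every set, so 4 is the minimum.

4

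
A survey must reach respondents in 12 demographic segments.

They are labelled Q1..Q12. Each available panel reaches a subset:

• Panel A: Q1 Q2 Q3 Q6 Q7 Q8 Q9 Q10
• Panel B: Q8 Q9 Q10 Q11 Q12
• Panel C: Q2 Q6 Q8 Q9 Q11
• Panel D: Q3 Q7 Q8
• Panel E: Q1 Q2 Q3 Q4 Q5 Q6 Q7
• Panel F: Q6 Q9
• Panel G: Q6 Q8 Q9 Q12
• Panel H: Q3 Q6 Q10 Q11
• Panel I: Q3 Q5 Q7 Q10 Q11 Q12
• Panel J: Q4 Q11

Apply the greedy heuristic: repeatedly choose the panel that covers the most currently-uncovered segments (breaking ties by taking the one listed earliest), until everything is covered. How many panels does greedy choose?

Greedy: pick A (covers 8 new) → pick I (covers 3 new) → pick E (covers 1 new). Total picks: 3.
(The true minimum cover uses only 2 panels, so greedy is not optimal here.)

3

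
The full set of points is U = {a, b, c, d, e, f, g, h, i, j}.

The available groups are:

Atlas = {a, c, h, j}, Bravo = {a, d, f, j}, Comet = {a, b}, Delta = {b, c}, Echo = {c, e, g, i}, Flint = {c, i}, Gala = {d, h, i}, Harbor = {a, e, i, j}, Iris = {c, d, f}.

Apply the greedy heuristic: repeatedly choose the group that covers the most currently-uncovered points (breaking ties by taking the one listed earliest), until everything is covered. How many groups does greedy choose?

4

Greedy: pick Atlas (covers 4 new) → pick Echo (covers 3 new) → pick Bravo (covers 2 new) → pick Comet (covers 1 new). Total picks: 4.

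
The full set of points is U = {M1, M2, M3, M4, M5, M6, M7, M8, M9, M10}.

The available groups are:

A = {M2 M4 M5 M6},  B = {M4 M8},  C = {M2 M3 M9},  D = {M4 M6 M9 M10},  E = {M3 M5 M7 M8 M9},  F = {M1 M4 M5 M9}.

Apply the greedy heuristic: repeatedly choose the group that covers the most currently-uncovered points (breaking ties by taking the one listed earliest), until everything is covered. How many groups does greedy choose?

4

Greedy: pick E (covers 5 new) → pick A (covers 3 new) → pick D (covers 1 new) → pick F (covers 1 new). Total picks: 4.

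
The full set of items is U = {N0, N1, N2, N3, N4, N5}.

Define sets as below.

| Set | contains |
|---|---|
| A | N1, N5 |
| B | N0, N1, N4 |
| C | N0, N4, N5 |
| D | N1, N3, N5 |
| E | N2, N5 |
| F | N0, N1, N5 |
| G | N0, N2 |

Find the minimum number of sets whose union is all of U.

B and D and G together: B ∪ D ∪ G = {N0, N1, N2, N3, N4, N5} — every item is covered.
Only D contains N3, so D is forced; the remaining 3 items need at least 2 more sets (each remaining set adds at most 2) — so at least 3 sets are needed, and 3 is optimal.

3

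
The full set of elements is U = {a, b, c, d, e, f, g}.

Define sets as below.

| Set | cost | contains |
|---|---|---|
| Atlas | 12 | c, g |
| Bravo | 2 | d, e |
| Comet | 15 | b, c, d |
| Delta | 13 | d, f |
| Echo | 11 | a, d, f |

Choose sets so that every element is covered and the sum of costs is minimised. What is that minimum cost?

40

Atlas, Bravo, Comet, Echo together cover every element (Atlas ∪ Bravo ∪ Comet ∪ Echo = {a, b, c, d, e, f, g}); total cost 12 + 2 + 15 + 11 = 40.
No covering selection has total cost below 40.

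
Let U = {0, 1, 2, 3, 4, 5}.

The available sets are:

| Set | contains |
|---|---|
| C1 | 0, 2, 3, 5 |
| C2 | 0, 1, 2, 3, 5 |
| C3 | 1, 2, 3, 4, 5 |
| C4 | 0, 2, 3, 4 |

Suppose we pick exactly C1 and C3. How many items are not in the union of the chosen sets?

0

Union of C1, C3 = {0, 1, 2, 3, 4, 5} — that's every item, so 0 are uncovered.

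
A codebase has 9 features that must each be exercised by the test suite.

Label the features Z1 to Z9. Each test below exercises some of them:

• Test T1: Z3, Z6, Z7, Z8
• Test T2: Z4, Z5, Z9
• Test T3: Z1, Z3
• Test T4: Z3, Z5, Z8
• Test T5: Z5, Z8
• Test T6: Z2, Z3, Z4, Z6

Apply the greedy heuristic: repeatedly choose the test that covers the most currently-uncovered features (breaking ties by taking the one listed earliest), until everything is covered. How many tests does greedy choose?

Greedy: pick T1 (covers 4 new) → pick T2 (covers 3 new) → pick T3 (covers 1 new) → pick T6 (covers 1 new). Total picks: 4.

4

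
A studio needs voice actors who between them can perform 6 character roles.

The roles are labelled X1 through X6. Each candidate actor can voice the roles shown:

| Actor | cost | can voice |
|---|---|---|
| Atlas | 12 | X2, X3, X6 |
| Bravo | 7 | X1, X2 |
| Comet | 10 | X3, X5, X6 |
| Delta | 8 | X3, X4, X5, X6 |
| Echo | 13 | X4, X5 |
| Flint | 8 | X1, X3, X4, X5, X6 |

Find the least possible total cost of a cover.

Bravo, Delta together cover every role (Bravo ∪ Delta = {X1, X2, X3, X4, X5, X6}); total cost 7 + 8 = 15.
No covering selection has total cost below 15.

15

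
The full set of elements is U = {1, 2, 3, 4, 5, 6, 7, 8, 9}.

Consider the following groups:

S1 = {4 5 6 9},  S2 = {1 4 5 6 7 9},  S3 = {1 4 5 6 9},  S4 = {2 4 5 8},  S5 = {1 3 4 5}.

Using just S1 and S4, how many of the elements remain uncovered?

3

Union of S1, S4 = {2, 4, 5, 6, 8, 9}.
Not covered: 1, 3, 7 — 3 elements.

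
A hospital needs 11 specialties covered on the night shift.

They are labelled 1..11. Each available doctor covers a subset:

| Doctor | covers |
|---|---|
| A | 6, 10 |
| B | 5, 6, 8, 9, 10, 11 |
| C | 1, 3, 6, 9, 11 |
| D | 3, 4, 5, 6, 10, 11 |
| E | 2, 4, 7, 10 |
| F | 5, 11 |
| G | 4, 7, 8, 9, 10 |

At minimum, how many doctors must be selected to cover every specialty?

B and C and E together: B ∪ C ∪ E = {1, 2, 3, 4, 5, 6, 7, 8, 9, 10, 11} — every specialty is covered.
Only C contains 1, so C is forced; the remaining 6 specialties need at least 2 more doctors (each remaining doctor adds at most 4) — so at least 3 doctors are needed, and 3 is optimal.

3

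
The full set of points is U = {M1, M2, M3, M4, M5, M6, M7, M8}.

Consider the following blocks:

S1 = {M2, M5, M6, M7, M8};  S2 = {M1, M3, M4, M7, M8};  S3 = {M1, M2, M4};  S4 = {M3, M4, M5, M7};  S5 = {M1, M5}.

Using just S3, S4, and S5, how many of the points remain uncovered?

Union of S3, S4, S5 = {M1, M2, M3, M4, M5, M7}.
Not covered: M6, M8 — 2 points.

2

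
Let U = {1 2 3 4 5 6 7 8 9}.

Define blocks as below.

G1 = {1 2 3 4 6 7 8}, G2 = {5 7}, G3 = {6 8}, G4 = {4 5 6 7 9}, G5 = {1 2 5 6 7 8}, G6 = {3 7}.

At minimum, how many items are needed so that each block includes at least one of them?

Take H = {6, 7}. Each listed block contains at least one of these, so H is a hitting set of size 2.
The blocks G3, G6 are pairwise disjoint, so any hitting set needs a separate item for each — at least 2. Hence 2 is optimal.

2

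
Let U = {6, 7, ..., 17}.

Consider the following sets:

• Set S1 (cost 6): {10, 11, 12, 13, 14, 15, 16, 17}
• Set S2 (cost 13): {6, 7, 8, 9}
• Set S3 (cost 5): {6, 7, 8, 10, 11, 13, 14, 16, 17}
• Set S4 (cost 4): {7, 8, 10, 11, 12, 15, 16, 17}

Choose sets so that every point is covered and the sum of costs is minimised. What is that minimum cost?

S1, S2 together cover every point (S1 ∪ S2 = {6, 7, 8, 9, 10, 11, 12, 13, 14, 15, 16, 17}); total cost 6 + 13 = 19.
The greedy pick S4, S3, S2 costs 22; no covering selection beats 19.

19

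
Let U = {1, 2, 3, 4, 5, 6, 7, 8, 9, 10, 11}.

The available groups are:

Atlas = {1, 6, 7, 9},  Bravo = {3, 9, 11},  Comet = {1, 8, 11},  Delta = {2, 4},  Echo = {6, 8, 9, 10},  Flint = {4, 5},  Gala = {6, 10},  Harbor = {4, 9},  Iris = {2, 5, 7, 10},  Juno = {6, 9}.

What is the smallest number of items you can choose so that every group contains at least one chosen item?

The 4 items {4, 5, 6, 11} hit every group.
No choice of 3 items meets every group, so 4 is the minimum.

4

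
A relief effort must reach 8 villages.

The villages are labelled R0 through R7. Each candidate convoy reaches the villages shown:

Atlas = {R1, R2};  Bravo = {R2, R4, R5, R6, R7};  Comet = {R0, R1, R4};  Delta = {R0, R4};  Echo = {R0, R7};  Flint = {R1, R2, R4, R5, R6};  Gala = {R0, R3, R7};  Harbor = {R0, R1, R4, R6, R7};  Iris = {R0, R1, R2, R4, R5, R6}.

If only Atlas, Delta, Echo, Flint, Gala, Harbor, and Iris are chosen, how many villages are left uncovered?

0

Union of Atlas, Delta, Echo, Flint, Gala, Harbor, Iris = {R0, R1, R2, R3, R4, R5, R6, R7} — that's every village, so 0 are uncovered.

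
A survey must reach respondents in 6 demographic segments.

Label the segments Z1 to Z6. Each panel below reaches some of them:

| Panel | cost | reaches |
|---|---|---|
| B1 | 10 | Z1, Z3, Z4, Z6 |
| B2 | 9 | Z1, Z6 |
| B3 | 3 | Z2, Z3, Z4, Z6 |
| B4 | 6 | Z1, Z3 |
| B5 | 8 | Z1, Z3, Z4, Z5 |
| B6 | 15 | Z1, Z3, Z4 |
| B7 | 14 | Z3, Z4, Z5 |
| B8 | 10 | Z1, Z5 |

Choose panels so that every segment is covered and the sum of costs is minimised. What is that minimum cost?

B3, B5 together cover every segment (B3 ∪ B5 = {Z1, Z2, Z3, Z4, Z5, Z6}); total cost 3 + 8 = 11.
No covering selection has total cost below 11.

11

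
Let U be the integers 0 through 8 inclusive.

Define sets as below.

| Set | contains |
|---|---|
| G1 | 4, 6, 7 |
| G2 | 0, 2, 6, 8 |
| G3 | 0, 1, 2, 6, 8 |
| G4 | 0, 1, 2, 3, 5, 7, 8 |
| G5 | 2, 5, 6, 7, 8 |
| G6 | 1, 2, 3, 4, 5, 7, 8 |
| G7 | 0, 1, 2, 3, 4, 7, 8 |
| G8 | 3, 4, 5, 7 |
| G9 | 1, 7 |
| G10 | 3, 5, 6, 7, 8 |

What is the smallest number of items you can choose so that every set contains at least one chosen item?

2

The 2 items {0, 7} hit every set.
The sets G2, G8 are pairwise disjoint, so any hitting set needs a separate item for each — at least 2. Hence 2 is optimal.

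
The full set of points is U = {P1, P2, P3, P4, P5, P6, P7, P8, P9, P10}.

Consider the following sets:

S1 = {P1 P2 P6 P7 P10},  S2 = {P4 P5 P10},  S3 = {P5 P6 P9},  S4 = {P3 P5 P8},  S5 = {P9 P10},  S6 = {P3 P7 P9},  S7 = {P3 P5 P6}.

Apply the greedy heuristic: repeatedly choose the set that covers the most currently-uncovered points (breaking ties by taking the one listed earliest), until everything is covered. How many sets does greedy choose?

4

Greedy: pick S1 (covers 5 new) → pick S4 (covers 3 new) → pick S2 (covers 1 new) → pick S3 (covers 1 new). Total picks: 4.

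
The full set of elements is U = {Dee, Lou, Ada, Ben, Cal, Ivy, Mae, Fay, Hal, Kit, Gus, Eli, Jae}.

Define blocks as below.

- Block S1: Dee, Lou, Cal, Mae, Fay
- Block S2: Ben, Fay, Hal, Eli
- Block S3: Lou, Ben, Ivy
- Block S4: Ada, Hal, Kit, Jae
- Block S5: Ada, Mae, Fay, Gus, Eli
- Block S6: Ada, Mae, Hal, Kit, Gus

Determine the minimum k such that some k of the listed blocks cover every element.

4

S1, S3, S4, and S5 cover everything between them: the union {Dee, Lou, Ada, Ben, Cal, Ivy, Mae, Fay, Hal, Kit, Gus, Eli, Jae} is all of U.
No 3 of the 6 blocks cover everything (all 20 combinations miss at least one element), so 4 is optimal.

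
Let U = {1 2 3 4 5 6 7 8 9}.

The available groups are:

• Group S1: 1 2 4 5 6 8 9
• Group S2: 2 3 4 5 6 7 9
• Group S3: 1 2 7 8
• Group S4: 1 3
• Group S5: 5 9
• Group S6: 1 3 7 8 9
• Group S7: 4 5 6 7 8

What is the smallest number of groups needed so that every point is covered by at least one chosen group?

2

S1 and S6 cover everything between them: the union {1, 2, 3, 4, 5, 6, 7, 8, 9} is all of U.
No single group has all 9 points (the largest, S1, has 7), so 2 is optimal.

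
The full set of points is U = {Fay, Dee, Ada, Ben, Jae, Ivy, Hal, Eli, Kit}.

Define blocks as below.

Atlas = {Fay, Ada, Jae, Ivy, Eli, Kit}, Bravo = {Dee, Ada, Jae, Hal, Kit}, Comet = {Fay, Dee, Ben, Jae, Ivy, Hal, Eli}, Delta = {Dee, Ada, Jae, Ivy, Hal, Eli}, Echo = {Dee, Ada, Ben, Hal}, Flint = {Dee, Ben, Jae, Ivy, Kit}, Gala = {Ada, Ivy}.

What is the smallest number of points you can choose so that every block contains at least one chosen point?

The 2 points {Ada, Ben} hit every block.
No single point lies in every block, so at least 2 are needed and 2 is optimal.

2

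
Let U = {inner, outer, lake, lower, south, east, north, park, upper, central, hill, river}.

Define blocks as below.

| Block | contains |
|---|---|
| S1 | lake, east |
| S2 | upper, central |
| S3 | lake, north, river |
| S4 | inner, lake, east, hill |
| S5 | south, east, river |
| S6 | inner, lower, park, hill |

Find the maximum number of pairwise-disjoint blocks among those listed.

3

S2, S3, S6 are pairwise disjoint (S2={upper,central}; S3={lake,north,river}; S6={inner,lower,park,hill}).
Every remaining block overlaps one of these, and no 4 of the listed blocks are pairwise disjoint, so 3 is the maximum.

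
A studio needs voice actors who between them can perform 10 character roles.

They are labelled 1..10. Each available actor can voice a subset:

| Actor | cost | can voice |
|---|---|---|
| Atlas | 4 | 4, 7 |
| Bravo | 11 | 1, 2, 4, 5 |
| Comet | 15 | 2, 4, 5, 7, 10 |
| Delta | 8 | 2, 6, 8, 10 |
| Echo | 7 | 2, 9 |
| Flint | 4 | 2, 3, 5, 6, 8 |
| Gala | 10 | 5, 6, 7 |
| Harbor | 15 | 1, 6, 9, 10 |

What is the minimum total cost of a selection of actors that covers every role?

Atlas, Flint, Harbor together cover every role (Atlas ∪ Flint ∪ Harbor = {1, 2, 3, 4, 5, 6, 7, 8, 9, 10}); total cost 4 + 4 + 15 = 23.
No covering selection has total cost below 23.

23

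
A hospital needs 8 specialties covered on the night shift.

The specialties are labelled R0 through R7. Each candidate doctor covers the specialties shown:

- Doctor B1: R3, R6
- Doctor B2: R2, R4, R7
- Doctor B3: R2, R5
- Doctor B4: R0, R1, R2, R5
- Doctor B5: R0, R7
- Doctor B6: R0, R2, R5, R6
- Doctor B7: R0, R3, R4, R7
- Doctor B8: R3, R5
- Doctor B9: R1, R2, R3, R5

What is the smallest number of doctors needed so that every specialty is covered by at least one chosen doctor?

3

Take {B1, B2, B4}. Their union is {R0, R1, R2, R3, R4, R5, R6, R7}, which is all 8 specialties.
No 2 of the 9 doctors cover everything (all 36 combinations miss at least one specialty), so 3 is optimal.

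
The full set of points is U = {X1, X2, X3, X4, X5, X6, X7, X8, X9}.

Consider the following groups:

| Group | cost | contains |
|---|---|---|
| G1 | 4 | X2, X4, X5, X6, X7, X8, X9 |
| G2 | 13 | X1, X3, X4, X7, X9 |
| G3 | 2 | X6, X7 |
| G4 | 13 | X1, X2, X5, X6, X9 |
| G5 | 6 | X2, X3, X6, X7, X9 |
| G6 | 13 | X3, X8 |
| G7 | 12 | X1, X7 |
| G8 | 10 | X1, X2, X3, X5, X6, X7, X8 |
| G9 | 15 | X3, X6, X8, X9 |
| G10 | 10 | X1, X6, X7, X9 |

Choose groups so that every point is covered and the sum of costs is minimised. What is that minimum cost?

14

G1, G8 together cover every point (G1 ∪ G8 = {X1, X2, X3, X4, X5, X6, X7, X8, X9}); total cost 4 + 10 = 14.
No covering selection has total cost below 14.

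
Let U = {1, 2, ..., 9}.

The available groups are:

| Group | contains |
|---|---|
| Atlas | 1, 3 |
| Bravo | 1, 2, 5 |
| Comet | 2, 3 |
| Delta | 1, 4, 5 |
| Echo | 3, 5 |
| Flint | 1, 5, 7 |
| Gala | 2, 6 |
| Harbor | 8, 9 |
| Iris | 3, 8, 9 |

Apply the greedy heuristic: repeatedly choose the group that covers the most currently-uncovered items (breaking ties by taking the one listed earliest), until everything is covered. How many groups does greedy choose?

Greedy: pick Bravo (covers 3 new) → pick Iris (covers 3 new) → pick Delta (covers 1 new) → pick Flint (covers 1 new) → pick Gala (covers 1 new). Total picks: 5.
(The true minimum cover uses only 4 groups, so greedy is not optimal here.)

5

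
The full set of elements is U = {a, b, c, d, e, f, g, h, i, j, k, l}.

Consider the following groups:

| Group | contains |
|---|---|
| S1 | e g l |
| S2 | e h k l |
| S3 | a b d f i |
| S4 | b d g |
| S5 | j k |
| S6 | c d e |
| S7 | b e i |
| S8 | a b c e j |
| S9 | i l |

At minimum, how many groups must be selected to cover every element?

4

S1, S2, S3, and S8 cover everything between them: the union {a, b, c, d, e, f, g, h, i, j, k, l} is all of U.
No 3 of the 9 groups cover everything (all 84 combinations miss at least one element), so 4 is optimal.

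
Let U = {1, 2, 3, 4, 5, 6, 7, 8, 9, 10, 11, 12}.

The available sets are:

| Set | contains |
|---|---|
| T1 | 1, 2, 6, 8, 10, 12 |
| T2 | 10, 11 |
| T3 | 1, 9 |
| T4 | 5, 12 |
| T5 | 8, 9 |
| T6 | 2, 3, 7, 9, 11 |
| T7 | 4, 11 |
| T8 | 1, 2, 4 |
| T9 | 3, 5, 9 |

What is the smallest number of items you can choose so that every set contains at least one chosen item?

4

The 4 items {2, 9, 11, 12} hit every set.
The sets T2, T4, T5, T8 are pairwise disjoint, so any hitting set needs a separate item for each — at least 4. Hence 4 is optimal.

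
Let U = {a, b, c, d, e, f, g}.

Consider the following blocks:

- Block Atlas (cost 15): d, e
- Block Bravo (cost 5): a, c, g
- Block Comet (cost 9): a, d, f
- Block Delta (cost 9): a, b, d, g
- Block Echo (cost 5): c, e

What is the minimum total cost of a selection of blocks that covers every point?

23

Comet, Delta, Echo together cover every point (Comet ∪ Delta ∪ Echo = {a, b, c, d, e, f, g}); total cost 9 + 9 + 5 = 23.
The greedy pick Bravo, Comet, Echo, Delta costs 28; no covering selection beats 23.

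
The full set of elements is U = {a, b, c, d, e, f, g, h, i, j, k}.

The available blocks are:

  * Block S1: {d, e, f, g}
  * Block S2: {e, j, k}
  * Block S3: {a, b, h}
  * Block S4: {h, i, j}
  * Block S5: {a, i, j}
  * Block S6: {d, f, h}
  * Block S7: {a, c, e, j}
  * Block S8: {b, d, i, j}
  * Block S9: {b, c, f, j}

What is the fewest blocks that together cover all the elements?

Take {S1, S2, S4, S7, S8}. Their union is {a, b, c, d, e, f, g, h, i, j, k}, which is all 11 elements.
No 4 of the 9 blocks cover everything (all 126 combinations miss at least one element), so 5 is optimal.

5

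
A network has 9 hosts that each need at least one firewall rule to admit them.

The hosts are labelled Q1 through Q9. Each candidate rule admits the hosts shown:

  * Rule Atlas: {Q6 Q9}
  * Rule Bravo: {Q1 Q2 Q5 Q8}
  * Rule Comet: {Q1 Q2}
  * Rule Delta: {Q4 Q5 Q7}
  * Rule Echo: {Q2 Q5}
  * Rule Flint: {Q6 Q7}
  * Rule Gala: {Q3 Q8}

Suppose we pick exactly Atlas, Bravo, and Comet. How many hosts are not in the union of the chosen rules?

Union of Atlas, Bravo, Comet = {Q1, Q2, Q5, Q6, Q8, Q9}.
Not covered: Q3, Q4, Q7 — 3 hosts.

3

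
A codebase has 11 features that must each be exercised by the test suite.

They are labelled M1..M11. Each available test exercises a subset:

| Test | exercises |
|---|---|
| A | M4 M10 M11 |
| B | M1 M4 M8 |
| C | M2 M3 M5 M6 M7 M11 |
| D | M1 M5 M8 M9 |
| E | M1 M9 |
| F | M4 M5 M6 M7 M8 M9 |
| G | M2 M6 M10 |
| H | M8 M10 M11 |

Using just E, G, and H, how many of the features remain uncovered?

4

Union of E, G, H = {M1, M2, M6, M8, M9, M10, M11}.
Not covered: M3, M4, M5, M7 — 4 features.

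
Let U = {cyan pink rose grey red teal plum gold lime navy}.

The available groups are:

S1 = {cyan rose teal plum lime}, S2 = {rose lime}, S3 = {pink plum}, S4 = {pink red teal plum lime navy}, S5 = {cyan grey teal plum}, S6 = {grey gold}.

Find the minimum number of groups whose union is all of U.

S1, S4, and S6 cover everything between them: the union {cyan, pink, rose, grey, red, teal, plum, gold, lime, navy} is all of U.
Only S4 contains red, so S4 is forced; the remaining 4 items need at least 2 more groups (each remaining group adds at most 2) — so at least 3 groups are needed, and 3 is optimal.

3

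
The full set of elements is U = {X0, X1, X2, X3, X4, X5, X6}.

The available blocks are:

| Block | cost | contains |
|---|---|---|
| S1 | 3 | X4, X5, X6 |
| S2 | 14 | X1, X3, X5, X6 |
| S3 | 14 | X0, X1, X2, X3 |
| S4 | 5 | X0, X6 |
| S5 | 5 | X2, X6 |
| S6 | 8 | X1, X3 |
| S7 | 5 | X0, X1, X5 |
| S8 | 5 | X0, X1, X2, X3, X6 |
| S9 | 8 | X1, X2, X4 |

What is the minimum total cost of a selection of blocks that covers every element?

S1, S8 together cover every element (S1 ∪ S8 = {X0, X1, X2, X3, X4, X5, X6}); total cost 3 + 5 = 8.
No covering selection has total cost below 8.

8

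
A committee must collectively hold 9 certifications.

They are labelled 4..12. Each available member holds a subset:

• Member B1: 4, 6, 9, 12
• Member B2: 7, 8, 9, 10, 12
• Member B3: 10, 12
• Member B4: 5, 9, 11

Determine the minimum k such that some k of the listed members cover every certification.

3

B1 and B2 and B4 together: B1 ∪ B2 ∪ B4 = {4, 5, 6, 7, 8, 9, 10, 11, 12} — every certification is covered.
Only B1 contains 4, so B1 is forced; the remaining 5 certifications need at least 2 more members (each remaining member adds at most 3) — so at least 3 members are needed, and 3 is optimal.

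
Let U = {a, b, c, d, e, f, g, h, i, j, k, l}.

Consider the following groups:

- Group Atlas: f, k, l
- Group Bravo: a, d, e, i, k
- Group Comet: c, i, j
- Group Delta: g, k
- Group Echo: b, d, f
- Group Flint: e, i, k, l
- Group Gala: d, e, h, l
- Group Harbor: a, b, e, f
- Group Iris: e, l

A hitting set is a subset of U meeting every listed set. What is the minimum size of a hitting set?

Take T = {f, g, i, l}. Each listed group contains at least one of these, so T is a hitting set of size 4.
The groups Comet, Delta, Echo, Iris are pairwise disjoint, so any hitting set needs a separate element for each — at least 4. Hence 4 is optimal.

4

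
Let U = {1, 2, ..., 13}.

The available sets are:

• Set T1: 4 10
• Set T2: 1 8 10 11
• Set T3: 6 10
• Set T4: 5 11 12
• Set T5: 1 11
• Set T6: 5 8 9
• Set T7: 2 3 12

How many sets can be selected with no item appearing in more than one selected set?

T3, T5, T6, T7 are pairwise disjoint (T3={6,10}; T5={1,11}; T6={5,8,9}; T7={2,3,12}).
Every remaining set overlaps one of these, and no 5 of the listed sets are pairwise disjoint, so 4 is the maximum.

4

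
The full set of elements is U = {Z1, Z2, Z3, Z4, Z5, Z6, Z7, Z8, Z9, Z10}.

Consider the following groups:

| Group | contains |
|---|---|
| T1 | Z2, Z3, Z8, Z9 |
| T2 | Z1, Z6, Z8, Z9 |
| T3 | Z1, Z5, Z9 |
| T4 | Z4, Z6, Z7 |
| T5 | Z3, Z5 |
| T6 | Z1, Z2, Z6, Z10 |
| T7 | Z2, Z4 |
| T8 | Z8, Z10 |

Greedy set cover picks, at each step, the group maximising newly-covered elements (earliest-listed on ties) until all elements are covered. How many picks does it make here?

Greedy: pick T1 (covers 4 new) → pick T4 (covers 3 new) → pick T3 (covers 2 new) → pick T6 (covers 1 new). Total picks: 4.

4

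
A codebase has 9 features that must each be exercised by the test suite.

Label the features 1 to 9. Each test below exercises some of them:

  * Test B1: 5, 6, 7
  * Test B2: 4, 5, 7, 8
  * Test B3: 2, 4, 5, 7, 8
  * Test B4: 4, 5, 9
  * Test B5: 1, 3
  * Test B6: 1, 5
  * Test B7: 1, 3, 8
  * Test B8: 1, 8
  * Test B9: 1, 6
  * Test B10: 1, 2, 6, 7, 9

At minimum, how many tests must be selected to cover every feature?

B2 and B5 and B10 together: B2 ∪ B5 ∪ B10 = {1, 2, 3, 4, 5, 6, 7, 8, 9} — every feature is covered.
No 2 of the 10 tests cover everything (all 45 combinations miss at least one feature), so 3 is optimal.

3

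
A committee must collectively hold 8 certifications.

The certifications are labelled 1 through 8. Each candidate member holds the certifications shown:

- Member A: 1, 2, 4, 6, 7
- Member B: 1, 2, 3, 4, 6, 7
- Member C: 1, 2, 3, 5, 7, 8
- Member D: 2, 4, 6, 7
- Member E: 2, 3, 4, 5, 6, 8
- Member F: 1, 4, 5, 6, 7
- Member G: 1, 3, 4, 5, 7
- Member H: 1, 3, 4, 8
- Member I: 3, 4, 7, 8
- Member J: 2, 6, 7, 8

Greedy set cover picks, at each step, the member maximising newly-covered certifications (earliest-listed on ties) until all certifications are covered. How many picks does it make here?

Greedy: pick B (covers 6 new) → pick C (covers 2 new). Total picks: 2.

2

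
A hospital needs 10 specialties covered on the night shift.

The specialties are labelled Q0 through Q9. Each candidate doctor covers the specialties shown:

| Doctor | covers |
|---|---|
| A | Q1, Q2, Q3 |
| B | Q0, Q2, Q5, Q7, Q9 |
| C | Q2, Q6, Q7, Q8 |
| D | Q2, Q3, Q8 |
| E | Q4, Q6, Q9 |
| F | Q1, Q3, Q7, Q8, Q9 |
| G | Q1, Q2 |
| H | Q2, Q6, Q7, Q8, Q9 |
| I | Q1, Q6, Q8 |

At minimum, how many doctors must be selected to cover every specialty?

3

Take {B, E, F}. Their union is {Q0, Q1, Q2, Q3, Q4, Q5, Q6, Q7, Q8, Q9}, which is all 10 specialties.
Only B contains Q0, so B is forced; the remaining 5 specialties need at least 2 more doctors (each remaining doctor adds at most 3) — so at least 3 doctors are needed, and 3 is optimal.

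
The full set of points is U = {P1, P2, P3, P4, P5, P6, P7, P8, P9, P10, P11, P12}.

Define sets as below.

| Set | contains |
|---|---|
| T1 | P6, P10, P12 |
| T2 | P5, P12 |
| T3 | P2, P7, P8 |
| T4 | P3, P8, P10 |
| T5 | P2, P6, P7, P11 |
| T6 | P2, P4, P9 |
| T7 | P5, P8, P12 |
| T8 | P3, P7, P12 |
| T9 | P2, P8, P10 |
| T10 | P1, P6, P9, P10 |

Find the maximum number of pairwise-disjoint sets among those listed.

T2, T4, T6 are pairwise disjoint (T2={P5,P12}; T4={P3,P8,P10}; T6={P2,P4,P9}).
Every remaining set overlaps one of these, and no 4 of the listed sets are pairwise disjoint, so 3 is the maximum.

3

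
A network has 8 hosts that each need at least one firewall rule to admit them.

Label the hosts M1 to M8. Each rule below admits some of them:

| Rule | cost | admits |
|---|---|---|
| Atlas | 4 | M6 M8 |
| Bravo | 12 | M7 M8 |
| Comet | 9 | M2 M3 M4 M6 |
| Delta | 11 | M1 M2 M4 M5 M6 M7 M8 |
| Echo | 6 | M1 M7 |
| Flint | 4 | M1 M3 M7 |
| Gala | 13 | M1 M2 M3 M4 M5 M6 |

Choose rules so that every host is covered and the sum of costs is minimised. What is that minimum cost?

15

Delta, Flint together cover every host (Delta ∪ Flint = {M1, M2, M3, M4, M5, M6, M7, M8}); total cost 11 + 4 = 15.
The greedy pick Flint, Atlas, Delta costs 19; no covering selection beats 15.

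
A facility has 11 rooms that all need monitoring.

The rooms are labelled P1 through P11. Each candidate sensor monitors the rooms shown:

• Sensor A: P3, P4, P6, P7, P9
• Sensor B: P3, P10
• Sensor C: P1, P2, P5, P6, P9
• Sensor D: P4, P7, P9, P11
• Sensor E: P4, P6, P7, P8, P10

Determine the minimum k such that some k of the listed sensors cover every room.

B and C and D and E together: B ∪ C ∪ D ∪ E = {P1, P2, P3, P4, P5, P6, P7, P8, P9, P10, P11} — every room is covered.
No 3 of the 5 sensors cover everything (all 10 combinations miss at least one room), so 4 is optimal.

4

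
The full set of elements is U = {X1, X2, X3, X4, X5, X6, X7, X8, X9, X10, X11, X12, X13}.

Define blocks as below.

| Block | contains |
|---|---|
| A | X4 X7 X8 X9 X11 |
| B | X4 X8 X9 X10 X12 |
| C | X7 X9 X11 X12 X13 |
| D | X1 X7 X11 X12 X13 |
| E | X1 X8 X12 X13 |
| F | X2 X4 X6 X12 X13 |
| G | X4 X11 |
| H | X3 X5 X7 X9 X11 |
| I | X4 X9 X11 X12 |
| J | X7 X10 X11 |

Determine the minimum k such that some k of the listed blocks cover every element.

4

B, E, F, and H cover everything between them: the union {X1, X2, X3, X4, X5, X6, X7, X8, X9, X10, X11, X12, X13} is all of U.
No 3 of the 10 blocks cover everything (all 120 combinations miss at least one element), so 4 is optimal.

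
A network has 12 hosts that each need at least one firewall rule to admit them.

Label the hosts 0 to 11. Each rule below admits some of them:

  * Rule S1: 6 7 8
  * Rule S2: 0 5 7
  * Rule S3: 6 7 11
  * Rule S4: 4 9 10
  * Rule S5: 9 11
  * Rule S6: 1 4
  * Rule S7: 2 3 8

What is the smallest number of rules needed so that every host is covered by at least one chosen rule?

S2 and S3 and S4 and S6 and S7 together: S2 ∪ S3 ∪ S4 ∪ S6 ∪ S7 = {0, 1, 2, 3, 4, 5, 6, 7, 8, 9, 10, 11} — every host is covered.
Only S6 contains 1, so S6 is forced; the remaining 10 hosts need at least 4 more rules (each remaining rule adds at most 3) — so at least 5 rules are needed, and 5 is optimal.

5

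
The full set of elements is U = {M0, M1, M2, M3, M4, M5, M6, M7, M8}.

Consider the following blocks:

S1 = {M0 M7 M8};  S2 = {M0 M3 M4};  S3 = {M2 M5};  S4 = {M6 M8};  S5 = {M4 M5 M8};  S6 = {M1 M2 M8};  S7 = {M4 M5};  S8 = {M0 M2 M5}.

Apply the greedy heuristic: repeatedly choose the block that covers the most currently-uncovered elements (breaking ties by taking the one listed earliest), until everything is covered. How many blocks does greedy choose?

5

Greedy: pick S1 (covers 3 new) → pick S2 (covers 2 new) → pick S3 (covers 2 new) → pick S4 (covers 1 new) → pick S6 (covers 1 new). Total picks: 5.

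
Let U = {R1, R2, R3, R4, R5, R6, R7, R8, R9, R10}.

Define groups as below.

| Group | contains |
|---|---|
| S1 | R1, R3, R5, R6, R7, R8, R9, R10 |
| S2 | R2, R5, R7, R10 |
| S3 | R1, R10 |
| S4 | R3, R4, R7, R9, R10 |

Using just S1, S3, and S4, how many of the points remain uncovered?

Union of S1, S3, S4 = {R1, R3, R4, R5, R6, R7, R8, R9, R10}.
Not covered: R2 — 1 point.

1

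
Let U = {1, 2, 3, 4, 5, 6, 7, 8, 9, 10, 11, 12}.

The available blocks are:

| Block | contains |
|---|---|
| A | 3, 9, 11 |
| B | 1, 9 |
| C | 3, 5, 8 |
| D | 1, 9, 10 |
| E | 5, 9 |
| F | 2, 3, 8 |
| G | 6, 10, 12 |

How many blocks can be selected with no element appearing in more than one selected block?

E, F, G are pairwise disjoint (E={5,9}; F={2,3,8}; G={6,10,12}).
Every remaining block overlaps one of these, and no 4 of the listed blocks are pairwise disjoint, so 3 is the maximum.

3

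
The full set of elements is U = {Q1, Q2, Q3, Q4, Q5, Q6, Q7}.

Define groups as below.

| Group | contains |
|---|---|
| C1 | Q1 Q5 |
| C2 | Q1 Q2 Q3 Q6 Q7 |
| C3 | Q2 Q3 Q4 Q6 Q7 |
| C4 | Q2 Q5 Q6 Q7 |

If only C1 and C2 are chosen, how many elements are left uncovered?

Union of C1, C2 = {Q1, Q2, Q3, Q5, Q6, Q7}.
Not covered: Q4 — 1 element.

1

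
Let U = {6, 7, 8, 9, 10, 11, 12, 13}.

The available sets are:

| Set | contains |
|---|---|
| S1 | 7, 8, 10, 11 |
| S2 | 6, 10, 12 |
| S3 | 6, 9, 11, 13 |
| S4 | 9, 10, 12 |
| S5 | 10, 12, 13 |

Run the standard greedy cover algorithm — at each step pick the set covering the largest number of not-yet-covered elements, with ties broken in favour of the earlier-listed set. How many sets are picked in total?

3

Greedy: pick S1 (covers 4 new) → pick S3 (covers 3 new) → pick S2 (covers 1 new). Total picks: 3.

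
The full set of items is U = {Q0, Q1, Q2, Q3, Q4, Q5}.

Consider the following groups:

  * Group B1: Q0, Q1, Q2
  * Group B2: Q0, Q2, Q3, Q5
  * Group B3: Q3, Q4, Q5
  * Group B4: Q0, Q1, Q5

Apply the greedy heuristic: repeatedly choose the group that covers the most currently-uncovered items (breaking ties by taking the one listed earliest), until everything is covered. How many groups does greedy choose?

3

Greedy: pick B2 (covers 4 new) → pick B1 (covers 1 new) → pick B3 (covers 1 new). Total picks: 3.
(The true minimum cover uses only 2 groups, so greedy is not optimal here.)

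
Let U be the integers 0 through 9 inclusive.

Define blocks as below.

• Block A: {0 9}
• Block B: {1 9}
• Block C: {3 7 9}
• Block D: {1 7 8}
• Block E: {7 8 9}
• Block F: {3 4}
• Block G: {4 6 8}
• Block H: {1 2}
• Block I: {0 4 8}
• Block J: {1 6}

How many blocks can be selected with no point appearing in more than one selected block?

A, G, H are pairwise disjoint (A={0,9}; G={4,6,8}; H={1,2}).
Every remaining block overlaps one of these, and no 4 of the listed blocks are pairwise disjoint, so 3 is the maximum.

3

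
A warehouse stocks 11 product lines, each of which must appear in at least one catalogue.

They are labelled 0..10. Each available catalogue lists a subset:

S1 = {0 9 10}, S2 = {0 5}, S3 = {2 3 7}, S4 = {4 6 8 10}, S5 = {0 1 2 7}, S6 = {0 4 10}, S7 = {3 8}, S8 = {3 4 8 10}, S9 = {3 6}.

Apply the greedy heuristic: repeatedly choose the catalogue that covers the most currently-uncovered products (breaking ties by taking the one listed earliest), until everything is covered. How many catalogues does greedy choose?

5

Greedy: pick S4 (covers 4 new) → pick S5 (covers 4 new) → pick S1 (covers 1 new) → pick S2 (covers 1 new) → pick S3 (covers 1 new). Total picks: 5.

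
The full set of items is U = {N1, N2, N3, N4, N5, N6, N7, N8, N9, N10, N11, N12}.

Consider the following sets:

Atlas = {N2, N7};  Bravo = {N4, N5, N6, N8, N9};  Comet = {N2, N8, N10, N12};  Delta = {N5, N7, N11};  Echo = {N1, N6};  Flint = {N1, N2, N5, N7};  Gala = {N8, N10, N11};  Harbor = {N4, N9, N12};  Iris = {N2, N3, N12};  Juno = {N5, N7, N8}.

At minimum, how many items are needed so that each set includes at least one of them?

The 4 items {N6, N7, N8, N12} hit every set.
The sets Atlas, Echo, Gala, Harbor are pairwise disjoint, so any hitting set needs a separate item for each — at least 4. Hence 4 is optimal.

4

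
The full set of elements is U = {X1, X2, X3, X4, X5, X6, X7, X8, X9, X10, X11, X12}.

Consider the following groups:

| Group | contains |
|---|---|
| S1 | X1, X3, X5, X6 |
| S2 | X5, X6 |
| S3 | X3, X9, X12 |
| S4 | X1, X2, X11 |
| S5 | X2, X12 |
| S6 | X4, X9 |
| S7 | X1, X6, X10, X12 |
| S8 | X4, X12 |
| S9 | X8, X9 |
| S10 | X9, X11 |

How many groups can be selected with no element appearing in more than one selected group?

4

S2, S4, S8, S9 are pairwise disjoint (S2={X5,X6}; S4={X1,X2,X11}; S8={X4,X12}; S9={X8,X9}).
Every remaining group overlaps one of these, and no 5 of the listed groups are pairwise disjoint, so 4 is the maximum.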